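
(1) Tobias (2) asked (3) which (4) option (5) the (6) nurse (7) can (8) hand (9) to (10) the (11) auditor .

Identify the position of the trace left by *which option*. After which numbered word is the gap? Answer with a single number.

In situ: The nurse can hand which option to the auditor.
'which option' is the direct object of 'hand'. Wh-movement fronts it, leaving a gap right after 'hand':
Tobias asked which option the nurse can hand ___ to the auditor.
'hand' is word 8.

8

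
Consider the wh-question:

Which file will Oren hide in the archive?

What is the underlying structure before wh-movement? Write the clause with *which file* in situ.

'which file' functions as the direct object of 'hide'. Fronting leaves a gap immediately after 'hide':
Which file will Oren hide ___ in the archive?

Oren will hide which file in the archive.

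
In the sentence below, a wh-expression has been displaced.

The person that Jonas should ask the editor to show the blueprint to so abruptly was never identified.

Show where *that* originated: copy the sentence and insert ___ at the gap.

The person that Jonas should ask the editor to show the blueprint to ___ so abruptly was never identified.

'that' functions as the object of the preposition 'to' (recipient of 'show'). The gap is right after 'to'.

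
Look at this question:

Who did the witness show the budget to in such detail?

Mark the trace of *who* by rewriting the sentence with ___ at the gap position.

Who did the witness show the budget to ___ in such detail?

Before movement: The witness did show the budget to who in such detail.
The filler 'who' is interpreted as the object of the preposition 'to' (recipient of 'show'). The gap is right after 'to'.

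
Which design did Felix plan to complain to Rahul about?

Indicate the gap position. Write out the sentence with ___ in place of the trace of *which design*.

Pre-movement form: Felix did plan to complain to Rahul about which design.
'which design' functions as the object of the preposition 'about'. The gap is right after 'about'.

Which design did Felix plan to complain to Rahul about ___?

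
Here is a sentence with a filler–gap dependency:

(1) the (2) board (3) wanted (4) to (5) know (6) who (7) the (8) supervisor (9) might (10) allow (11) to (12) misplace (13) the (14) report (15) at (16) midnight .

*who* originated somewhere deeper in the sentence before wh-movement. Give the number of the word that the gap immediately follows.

10

Underlying clause: The supervisor might allow who to misplace the report at midnight.
'who' is the direct object of 'allow'. Fronting leaves a gap immediately after 'allow':
The board wanted to know who the supervisor might allow ___ to misplace the report at midnight.
'allow' is word 10.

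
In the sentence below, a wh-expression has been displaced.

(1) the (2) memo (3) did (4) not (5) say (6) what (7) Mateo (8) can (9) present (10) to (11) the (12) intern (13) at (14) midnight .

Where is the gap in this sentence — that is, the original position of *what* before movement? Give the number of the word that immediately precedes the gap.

9

Underlying clause: Mateo can present what to the intern at midnight.
'what' is the direct object of 'present'. Fronting leaves a gap immediately after 'present':
The memo did not say what Mateo can present ___ to the intern at midnight.
'present' is word 9.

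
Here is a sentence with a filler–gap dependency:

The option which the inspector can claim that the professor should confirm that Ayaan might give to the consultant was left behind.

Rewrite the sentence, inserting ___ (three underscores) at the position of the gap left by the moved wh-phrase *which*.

The option which the inspector can claim that the professor should confirm that Ayaan might give ___ to the consultant was left behind.

'which' functions as the direct object of 'give'. The gap is right after 'give'.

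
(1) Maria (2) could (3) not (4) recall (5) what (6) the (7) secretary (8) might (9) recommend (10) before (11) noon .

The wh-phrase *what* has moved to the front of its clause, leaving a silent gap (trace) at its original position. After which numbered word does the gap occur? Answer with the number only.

9

In situ: The secretary might recommend what before noon.
The filler 'what' is interpreted as the direct object of 'recommend'. It moves to the left edge, and the trace sits right after 'recommend':
Maria could not recall what the secretary might recommend ___ before noon.
'recommend' is word 9.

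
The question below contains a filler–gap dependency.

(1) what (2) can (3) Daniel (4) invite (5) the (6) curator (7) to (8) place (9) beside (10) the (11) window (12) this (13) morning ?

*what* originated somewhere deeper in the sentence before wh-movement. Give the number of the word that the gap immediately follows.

8

Pre-movement form: Daniel can invite the curator to place what beside the window this morning.
The filler 'what' is interpreted as the direct object of 'place'. Fronting leaves a gap immediately after 'place':
What can Daniel invite the curator to place ___ beside the window this morning?
'place' is word 8.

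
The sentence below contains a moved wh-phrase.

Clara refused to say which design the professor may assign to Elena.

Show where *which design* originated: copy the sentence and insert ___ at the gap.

Pre-movement form: The professor may assign which design to Elena.
'which design' functions as the direct object of 'assign'. The gap is right after 'assign'.

Clara refused to say which design the professor may assign ___ to Elena.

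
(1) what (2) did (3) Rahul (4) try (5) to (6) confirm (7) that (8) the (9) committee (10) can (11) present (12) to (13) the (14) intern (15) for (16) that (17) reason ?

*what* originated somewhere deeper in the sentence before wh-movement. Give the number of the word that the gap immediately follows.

11

Underlying clause: Rahul did try to confirm that the committee can present what to the intern for that reason.
'what' functions as the direct object of 'present'. Fronting leaves a gap immediately after 'present':
What did Rahul try to confirm that the committee can present ___ to the intern for that reason?
'present' is word 11.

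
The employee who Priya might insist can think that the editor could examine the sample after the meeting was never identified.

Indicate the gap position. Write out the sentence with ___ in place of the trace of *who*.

'who' functions as the subject of the clause embedded under 'insist'. The gap is right after 'insist'.

The employee who Priya might insist ___ can think that the editor could examine the sample after the meeting was never identified.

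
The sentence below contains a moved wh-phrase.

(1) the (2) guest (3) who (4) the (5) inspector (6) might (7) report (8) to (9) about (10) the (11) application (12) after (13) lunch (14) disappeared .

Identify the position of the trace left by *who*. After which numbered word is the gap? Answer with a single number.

The filler 'who' is interpreted as the object of the preposition 'to'. It moves to the left edge, and the trace sits right after 'to':
The guest who the inspector might report to ___ about the application after lunch disappeared.
'to' is word 8.

8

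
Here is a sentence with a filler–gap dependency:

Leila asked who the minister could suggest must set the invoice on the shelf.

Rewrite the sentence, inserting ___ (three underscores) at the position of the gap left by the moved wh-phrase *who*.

Pre-movement form: The minister could suggest who must set the invoice on the shelf.
The filler 'who' is interpreted as the subject of the clause embedded under 'suggest'. The gap is right after 'suggest'.

Leila asked who the minister could suggest ___ must set the invoice on the shelf.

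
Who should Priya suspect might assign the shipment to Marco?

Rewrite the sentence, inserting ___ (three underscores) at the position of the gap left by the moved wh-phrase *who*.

Before movement: Priya should suspect who might assign the shipment to Marco.
The filler 'who' is interpreted as the subject of the clause embedded under 'suspect'. The gap is right after 'suspect'.

Who should Priya suspect ___ might assign the shipment to Marco?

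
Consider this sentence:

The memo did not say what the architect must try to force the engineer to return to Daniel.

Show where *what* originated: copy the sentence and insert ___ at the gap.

The memo did not say what the architect must try to force the engineer to return ___ to Daniel.

In situ: The architect must try to force the engineer to return what to Daniel.
'what' is the direct object of 'return'. The gap is right after 'return'.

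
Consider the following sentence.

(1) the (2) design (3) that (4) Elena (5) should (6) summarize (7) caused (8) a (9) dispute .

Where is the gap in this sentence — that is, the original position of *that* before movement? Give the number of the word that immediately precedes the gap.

'that' functions as the direct object of 'summarize'. Wh-movement fronts it, leaving a gap right after 'summarize':
The design that Elena should summarize ___ caused a dispute.
'summarize' is word 6.

6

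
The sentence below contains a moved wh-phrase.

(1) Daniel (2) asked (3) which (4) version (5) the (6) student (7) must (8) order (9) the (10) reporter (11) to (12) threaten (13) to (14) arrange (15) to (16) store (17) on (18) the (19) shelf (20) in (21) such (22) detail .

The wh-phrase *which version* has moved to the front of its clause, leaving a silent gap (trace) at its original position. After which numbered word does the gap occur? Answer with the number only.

Before movement: The student must order the reporter to threaten to arrange to store which version on the shelf in such detail.
'which version' functions as the direct object of 'store'. Wh-movement fronts it, leaving a gap right after 'store':
Daniel asked which version the student must order the reporter to threaten to arrange to store ___ on the shelf in such detail.
'store' is word 16.

16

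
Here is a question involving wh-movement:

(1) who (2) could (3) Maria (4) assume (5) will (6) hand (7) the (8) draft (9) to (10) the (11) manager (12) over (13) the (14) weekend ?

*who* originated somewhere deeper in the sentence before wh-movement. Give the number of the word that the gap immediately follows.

Underlying clause: Maria could assume who will hand the draft to the manager over the weekend.
'who' functions as the subject of the clause embedded under 'assume'. It moves to the left edge, and the trace sits right after 'assume':
Who could Maria assume ___ will hand the draft to the manager over the weekend?
'assume' is word 4.

4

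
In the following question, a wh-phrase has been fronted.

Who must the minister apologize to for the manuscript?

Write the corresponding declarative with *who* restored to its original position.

The minister must apologize to who for the manuscript.

'who' functions as the object of the preposition 'to'. It moves to the left edge, and the trace sits right after 'to':
Who must the minister apologize to ___ for the manuscript?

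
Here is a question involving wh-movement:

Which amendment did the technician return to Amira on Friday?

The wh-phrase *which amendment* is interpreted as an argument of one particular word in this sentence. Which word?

return

Before movement: The technician did return which amendment to Amira on Friday.
'which amendment' functions as the direct object of 'return'. Fronting leaves a gap immediately after 'return':
Which amendment did the technician return ___ to Amira on Friday?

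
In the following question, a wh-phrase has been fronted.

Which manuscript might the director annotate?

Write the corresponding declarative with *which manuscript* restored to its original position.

The director might annotate which manuscript.

'which manuscript' functions as the direct object of 'annotate'. Fronting leaves a gap immediately after 'annotate':
Which manuscript might the director annotate ___?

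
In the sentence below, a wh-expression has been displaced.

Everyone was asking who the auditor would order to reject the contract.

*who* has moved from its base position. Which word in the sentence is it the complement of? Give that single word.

order

Pre-movement form: The auditor would order who to reject the contract.
'who' is the direct object of 'order'. Fronting leaves a gap immediately after 'order':
Everyone was asking who the auditor would order ___ to reject the contract.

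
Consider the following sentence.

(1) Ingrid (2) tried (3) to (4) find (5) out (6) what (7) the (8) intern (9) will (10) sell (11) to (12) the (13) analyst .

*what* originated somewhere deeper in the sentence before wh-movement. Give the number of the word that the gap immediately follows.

10

Underlying clause: The intern will sell what to the analyst.
'what' is the direct object of 'sell'. Wh-movement fronts it, leaving a gap right after 'sell':
Ingrid tried to find out what the intern will sell ___ to the analyst.
'sell' is word 10.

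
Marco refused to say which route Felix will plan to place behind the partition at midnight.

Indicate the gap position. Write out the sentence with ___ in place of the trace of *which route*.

Marco refused to say which route Felix will plan to place ___ behind the partition at midnight.

Before movement: Felix will plan to place which route behind the partition at midnight.
'which route' is the direct object of 'place'. The gap is right after 'place'.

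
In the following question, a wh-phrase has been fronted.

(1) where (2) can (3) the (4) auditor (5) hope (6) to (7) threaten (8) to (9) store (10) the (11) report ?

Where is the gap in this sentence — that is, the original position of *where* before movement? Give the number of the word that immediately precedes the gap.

11

Before movement: The auditor can hope to threaten to store the report where.
'where' functions as the locative complement of 'store'. It moves to the left edge, and the trace sits right after 'report':
Where can the auditor hope to threaten to store the report ___?
'report' is word 11.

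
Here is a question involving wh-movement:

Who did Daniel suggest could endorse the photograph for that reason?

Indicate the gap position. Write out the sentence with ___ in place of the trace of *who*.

Who did Daniel suggest ___ could endorse the photograph for that reason?

Before movement: Daniel did suggest who could endorse the photograph for that reason.
'who' is the subject of the clause embedded under 'suggest'. The gap is right after 'suggest'.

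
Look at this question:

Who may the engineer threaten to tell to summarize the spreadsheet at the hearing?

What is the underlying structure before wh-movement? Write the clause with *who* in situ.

The engineer may threaten to tell who to summarize the spreadsheet at the hearing.

The filler 'who' is interpreted as the direct object of 'tell'. Wh-movement fronts it, leaving a gap right after 'tell':
Who may the engineer threaten to tell ___ to summarize the spreadsheet at the hearing?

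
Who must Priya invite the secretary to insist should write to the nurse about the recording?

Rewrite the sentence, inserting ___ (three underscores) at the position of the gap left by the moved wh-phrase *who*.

Who must Priya invite the secretary to insist ___ should write to the nurse about the recording?

In situ: Priya must invite the secretary to insist who should write to the nurse about the recording.
'who' functions as the subject of the clause embedded under 'insist'. The gap is right after 'insist'.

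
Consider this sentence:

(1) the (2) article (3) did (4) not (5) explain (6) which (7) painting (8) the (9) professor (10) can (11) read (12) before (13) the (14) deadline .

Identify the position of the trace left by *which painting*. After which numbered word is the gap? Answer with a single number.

In situ: The professor can read which painting before the deadline.
'which painting' functions as the direct object of 'read'. Wh-movement fronts it, leaving a gap right after 'read':
The article did not explain which painting the professor can read ___ before the deadline.
'read' is word 11.

11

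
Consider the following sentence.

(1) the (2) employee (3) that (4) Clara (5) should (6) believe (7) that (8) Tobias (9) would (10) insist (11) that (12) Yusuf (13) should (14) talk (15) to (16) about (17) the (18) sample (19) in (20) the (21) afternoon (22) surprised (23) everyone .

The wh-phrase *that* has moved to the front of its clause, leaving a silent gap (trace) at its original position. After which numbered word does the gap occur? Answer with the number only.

'that' is the object of the preposition 'to'. Wh-movement fronts it, leaving a gap right after 'to':
The employee that Clara should believe that Tobias would insist that Yusuf should talk to ___ about the sample in the afternoon surprised everyone.
'to' is word 15.

15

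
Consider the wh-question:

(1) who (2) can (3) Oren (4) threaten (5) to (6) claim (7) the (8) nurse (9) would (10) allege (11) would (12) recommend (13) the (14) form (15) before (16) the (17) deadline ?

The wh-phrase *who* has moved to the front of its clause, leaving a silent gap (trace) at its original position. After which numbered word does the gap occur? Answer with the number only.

10

Before movement: Oren can threaten to claim the nurse would allege who would recommend the form before the deadline.
The filler 'who' is interpreted as the subject of the clause embedded under 'allege'. It moves to the left edge, and the trace sits right after 'allege':
Who can Oren threaten to claim the nurse would allege ___ would recommend the form before the deadline?
'allege' is word 10.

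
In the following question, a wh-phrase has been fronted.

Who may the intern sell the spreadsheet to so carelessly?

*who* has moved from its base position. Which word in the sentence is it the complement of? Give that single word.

Underlying clause: The intern may sell the spreadsheet to who so carelessly.
'who' is the object of the preposition 'to' (recipient of 'sell'). Wh-movement fronts it, leaving a gap right after 'to':
Who may the intern sell the spreadsheet to ___ so carelessly?

to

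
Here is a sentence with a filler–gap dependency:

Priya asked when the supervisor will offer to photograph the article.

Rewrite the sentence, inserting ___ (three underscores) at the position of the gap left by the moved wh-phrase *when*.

Before movement: The supervisor will offer to photograph the article when.
'when' functions as the temporal adjunct. The gap is right after 'article'.

Priya asked when the supervisor will offer to photograph the article ___.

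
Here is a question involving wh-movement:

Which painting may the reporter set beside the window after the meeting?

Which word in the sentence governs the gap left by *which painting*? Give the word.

set

Underlying clause: The reporter may set which painting beside the window after the meeting.
The filler 'which painting' is interpreted as the direct object of 'set'. Fronting leaves a gap immediately after 'set':
Which painting may the reporter set ___ beside the window after the meeting?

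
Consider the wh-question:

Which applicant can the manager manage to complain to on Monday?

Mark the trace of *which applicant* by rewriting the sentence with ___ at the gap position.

Which applicant can the manager manage to complain to ___ on Monday?

Pre-movement form: The manager can manage to complain to which applicant on Monday.
The filler 'which applicant' is interpreted as the object of the preposition 'to'. The gap is right after 'to'.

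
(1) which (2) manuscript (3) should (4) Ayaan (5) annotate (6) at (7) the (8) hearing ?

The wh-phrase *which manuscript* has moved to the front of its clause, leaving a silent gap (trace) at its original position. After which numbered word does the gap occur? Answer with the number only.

5

In situ: Ayaan should annotate which manuscript at the hearing.
The filler 'which manuscript' is interpreted as the direct object of 'annotate'. Wh-movement fronts it, leaving a gap right after 'annotate':
Which manuscript should Ayaan annotate ___ at the hearing?
'annotate' is word 5.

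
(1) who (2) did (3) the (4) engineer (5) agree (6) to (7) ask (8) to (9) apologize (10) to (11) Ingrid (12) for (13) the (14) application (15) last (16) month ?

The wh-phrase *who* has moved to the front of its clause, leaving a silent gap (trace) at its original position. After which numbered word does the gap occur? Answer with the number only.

7

Underlying clause: The engineer did agree to ask who to apologize to Ingrid for the application last month.
'who' functions as the direct object of 'ask'. Wh-movement fronts it, leaving a gap right after 'ask':
Who did the engineer agree to ask ___ to apologize to Ingrid for the application last month?
'ask' is word 7.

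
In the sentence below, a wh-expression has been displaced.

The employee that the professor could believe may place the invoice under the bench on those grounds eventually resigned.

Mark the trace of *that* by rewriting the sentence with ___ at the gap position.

The employee that the professor could believe ___ may place the invoice under the bench on those grounds eventually resigned.

'that' functions as the subject of the clause embedded under 'believe'. The gap is right after 'believe'.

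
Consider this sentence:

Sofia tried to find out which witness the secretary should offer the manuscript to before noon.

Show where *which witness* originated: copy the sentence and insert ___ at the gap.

Sofia tried to find out which witness the secretary should offer the manuscript to ___ before noon.

Pre-movement form: The secretary should offer the manuscript to which witness before noon.
'which witness' functions as the object of the preposition 'to' (recipient of 'offer'). The gap is right after 'to'.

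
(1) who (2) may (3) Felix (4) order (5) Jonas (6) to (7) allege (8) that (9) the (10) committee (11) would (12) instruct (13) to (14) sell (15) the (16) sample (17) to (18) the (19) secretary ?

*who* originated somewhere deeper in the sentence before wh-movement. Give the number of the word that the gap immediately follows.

Underlying clause: Felix may order Jonas to allege that the committee would instruct who to sell the sample to the secretary.
'who' functions as the direct object of 'instruct'. It moves to the left edge, and the trace sits right after 'instruct':
Who may Felix order Jonas to allege that the committee would instruct ___ to sell the sample to the secretary?
'instruct' is word 12.

12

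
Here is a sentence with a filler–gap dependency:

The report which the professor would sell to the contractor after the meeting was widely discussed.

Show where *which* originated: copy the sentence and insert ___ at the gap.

'which' is the direct object of 'sell'. The gap is right after 'sell'.

The report which the professor would sell ___ to the contractor after the meeting was widely discussed.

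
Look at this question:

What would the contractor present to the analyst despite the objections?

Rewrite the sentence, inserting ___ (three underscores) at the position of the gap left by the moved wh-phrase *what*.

What would the contractor present ___ to the analyst despite the objections?

In situ: The contractor would present what to the analyst despite the objections.
'what' functions as the direct object of 'present'. The gap is right after 'present'.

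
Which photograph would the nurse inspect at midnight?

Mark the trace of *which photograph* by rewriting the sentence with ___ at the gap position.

Underlying clause: The nurse would inspect which photograph at midnight.
'which photograph' functions as the direct object of 'inspect'. The gap is right after 'inspect'.

Which photograph would the nurse inspect ___ at midnight?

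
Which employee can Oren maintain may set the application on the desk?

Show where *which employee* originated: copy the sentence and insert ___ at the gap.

Which employee can Oren maintain ___ may set the application on the desk?

In situ: Oren can maintain which employee may set the application on the desk.
The filler 'which employee' is interpreted as the subject of the clause embedded under 'maintain'. The gap is right after 'maintain'.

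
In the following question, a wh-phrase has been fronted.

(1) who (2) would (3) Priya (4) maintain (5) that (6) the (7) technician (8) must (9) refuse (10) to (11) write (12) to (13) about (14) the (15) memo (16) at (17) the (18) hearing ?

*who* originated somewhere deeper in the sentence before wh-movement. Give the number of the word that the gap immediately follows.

Underlying clause: Priya would maintain that the technician must refuse to write to who about the memo at the hearing.
The filler 'who' is interpreted as the object of the preposition 'to'. Wh-movement fronts it, leaving a gap right after 'to':
Who would Priya maintain that the technician must refuse to write to ___ about the memo at the hearing?
'to' is word 12.

12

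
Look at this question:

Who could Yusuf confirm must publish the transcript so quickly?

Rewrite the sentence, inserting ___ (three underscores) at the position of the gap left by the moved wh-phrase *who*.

Pre-movement form: Yusuf could confirm who must publish the transcript so quickly.
The filler 'who' is interpreted as the subject of the clause embedded under 'confirm'. The gap is right after 'confirm'.

Who could Yusuf confirm ___ must publish the transcript so quickly?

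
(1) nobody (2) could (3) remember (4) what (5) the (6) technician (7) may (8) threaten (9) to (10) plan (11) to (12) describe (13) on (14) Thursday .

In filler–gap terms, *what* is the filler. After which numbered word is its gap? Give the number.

12

Before movement: The technician may threaten to plan to describe what on Thursday.
The filler 'what' is interpreted as the direct object of 'describe'. Wh-movement fronts it, leaving a gap right after 'describe':
Nobody could remember what the technician may threaten to plan to describe ___ on Thursday.
'describe' is word 12.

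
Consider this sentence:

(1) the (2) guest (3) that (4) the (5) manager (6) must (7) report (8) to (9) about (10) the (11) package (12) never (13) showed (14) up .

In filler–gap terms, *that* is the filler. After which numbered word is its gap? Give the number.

8

'that' is the object of the preposition 'to'. Wh-movement fronts it, leaving a gap right after 'to':
The guest that the manager must report to ___ about the package never showed up.
'to' is word 8.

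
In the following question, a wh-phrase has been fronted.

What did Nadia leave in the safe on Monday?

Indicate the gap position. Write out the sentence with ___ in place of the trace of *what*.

What did Nadia leave ___ in the safe on Monday?

In situ: Nadia did leave what in the safe on Monday.
'what' functions as the direct object of 'leave'. The gap is right after 'leave'.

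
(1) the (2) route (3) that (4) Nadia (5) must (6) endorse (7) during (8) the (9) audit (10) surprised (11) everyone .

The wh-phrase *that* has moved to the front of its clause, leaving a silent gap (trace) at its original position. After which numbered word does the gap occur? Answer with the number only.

6

'that' functions as the direct object of 'endorse'. It moves to the left edge, and the trace sits right after 'endorse':
The route that Nadia must endorse ___ during the audit surprised everyone.
'endorse' is word 6.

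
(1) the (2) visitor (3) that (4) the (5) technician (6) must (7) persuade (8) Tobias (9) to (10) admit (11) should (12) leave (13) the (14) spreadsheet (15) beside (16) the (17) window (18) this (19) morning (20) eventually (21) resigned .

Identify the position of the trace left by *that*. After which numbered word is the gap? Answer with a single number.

10

'that' is the subject of the clause embedded under 'admit'. It moves to the left edge, and the trace sits right after 'admit':
The visitor that the technician must persuade Tobias to admit ___ should leave the spreadsheet beside the window this morning eventually resigned.
'admit' is word 10.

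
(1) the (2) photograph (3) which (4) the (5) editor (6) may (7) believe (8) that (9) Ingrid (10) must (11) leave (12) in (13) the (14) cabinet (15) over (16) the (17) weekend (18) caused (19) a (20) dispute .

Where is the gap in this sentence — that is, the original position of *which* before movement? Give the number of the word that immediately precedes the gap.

11

The filler 'which' is interpreted as the direct object of 'leave'. It moves to the left edge, and the trace sits right after 'leave':
The photograph which the editor may believe that Ingrid must leave ___ in the cabinet over the weekend caused a dispute.
'leave' is word 11.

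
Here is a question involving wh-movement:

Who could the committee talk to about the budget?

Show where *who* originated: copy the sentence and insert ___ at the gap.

Before movement: The committee could talk to who about the budget.
'who' functions as the object of the preposition 'to'. The gap is right after 'to'.

Who could the committee talk to ___ about the budget?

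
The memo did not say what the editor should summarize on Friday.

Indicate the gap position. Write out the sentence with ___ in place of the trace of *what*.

Before movement: The editor should summarize what on Friday.
'what' is the direct object of 'summarize'. The gap is right after 'summarize'.

The memo did not say what the editor should summarize ___ on Friday.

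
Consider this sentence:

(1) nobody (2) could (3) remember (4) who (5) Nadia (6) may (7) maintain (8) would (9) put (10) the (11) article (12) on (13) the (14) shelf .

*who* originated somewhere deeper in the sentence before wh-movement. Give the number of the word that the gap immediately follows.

In situ: Nadia may maintain who would put the article on the shelf.
The filler 'who' is interpreted as the subject of the clause embedded under 'maintain'. Wh-movement fronts it, leaving a gap right after 'maintain':
Nobody could remember who Nadia may maintain ___ would put the article on the shelf.
'maintain' is word 7.

7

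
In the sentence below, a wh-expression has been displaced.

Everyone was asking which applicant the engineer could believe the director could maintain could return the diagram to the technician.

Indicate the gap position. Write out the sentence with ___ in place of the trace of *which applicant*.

Everyone was asking which applicant the engineer could believe the director could maintain ___ could return the diagram to the technician.

Before movement: The engineer could believe the director could maintain which applicant could return the diagram to the technician.
'which applicant' functions as the subject of the clause embedded under 'maintain'. The gap is right after 'maintain'.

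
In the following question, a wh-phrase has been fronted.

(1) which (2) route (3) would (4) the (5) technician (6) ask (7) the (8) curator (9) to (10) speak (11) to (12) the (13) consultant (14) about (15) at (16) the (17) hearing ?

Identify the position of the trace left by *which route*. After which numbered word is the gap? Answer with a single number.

Underlying clause: The technician would ask the curator to speak to the consultant about which route at the hearing.
'which route' is the object of the preposition 'about'. Wh-movement fronts it, leaving a gap right after 'about':
Which route would the technician ask the curator to speak to the consultant about ___ at the hearing?
'about' is word 14.

14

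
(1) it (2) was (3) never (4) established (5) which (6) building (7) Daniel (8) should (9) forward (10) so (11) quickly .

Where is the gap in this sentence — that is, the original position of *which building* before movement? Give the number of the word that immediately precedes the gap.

9

Underlying clause: Daniel should forward which building so quickly.
'which building' is the direct object of 'forward'. Wh-movement fronts it, leaving a gap right after 'forward':
It was never established which building Daniel should forward ___ so quickly.
'forward' is word 9.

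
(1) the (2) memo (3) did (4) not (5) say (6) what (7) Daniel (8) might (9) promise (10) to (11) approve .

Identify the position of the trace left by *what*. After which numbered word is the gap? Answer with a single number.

11

In situ: Daniel might promise to approve what.
The filler 'what' is interpreted as the direct object of 'approve'. Wh-movement fronts it, leaving a gap right after 'approve':
The memo did not say what Daniel might promise to approve ___.
'approve' is word 11.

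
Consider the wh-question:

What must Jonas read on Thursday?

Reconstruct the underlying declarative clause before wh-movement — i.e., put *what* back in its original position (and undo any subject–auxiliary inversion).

The filler 'what' is interpreted as the direct object of 'read'. It moves to the left edge, and the trace sits right after 'read':
What must Jonas read ___ on Thursday?

Jonas must read what on Thursday.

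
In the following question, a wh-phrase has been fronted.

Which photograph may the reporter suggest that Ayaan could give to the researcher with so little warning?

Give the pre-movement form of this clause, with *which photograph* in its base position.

The filler 'which photograph' is interpreted as the direct object of 'give'. Fronting leaves a gap immediately after 'give':
Which photograph may the reporter suggest that Ayaan could give ___ to the researcher with so little warning?

The reporter may suggest that Ayaan could give which photograph to the researcher with so little warning.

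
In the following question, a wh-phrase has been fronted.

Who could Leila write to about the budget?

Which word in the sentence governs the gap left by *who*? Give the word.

to

Before movement: Leila could write to who about the budget.
'who' is the object of the preposition 'to'. It moves to the left edge, and the trace sits right after 'to':
Who could Leila write to ___ about the budget?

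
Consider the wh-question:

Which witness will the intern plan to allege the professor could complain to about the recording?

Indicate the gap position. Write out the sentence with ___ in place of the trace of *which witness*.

Which witness will the intern plan to allege the professor could complain to ___ about the recording?

Before movement: The intern will plan to allege the professor could complain to which witness about the recording.
'which witness' is the object of the preposition 'to'. The gap is right after 'to'.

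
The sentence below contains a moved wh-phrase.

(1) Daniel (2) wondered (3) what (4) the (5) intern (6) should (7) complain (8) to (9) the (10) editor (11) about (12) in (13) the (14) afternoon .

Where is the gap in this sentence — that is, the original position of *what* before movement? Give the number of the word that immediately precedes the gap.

11

Pre-movement form: The intern should complain to the editor about what in the afternoon.
'what' is the object of the preposition 'about'. It moves to the left edge, and the trace sits right after 'about':
Daniel wondered what the intern should complain to the editor about ___ in the afternoon.
'about' is word 11.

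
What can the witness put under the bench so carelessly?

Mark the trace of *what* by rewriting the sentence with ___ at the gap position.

What can the witness put ___ under the bench so carelessly?

Before movement: The witness can put what under the bench so carelessly.
'what' is the direct object of 'put'. The gap is right after 'put'.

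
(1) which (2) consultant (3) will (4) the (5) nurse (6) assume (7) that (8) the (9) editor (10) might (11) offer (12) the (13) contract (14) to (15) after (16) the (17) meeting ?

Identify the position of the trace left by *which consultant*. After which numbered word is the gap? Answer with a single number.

Before movement: The nurse will assume that the editor might offer the contract to which consultant after the meeting.
'which consultant' is the object of the preposition 'to' (recipient of 'offer'). Fronting leaves a gap immediately after 'to':
Which consultant will the nurse assume that the editor might offer the contract to ___ after the meeting?
'to' is word 14.

14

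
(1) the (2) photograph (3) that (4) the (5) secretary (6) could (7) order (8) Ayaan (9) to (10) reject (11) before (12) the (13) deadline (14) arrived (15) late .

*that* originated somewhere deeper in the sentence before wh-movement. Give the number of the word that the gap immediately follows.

10

'that' functions as the direct object of 'reject'. Fronting leaves a gap immediately after 'reject':
The photograph that the secretary could order Ayaan to reject ___ before the deadline arrived late.
'reject' is word 10.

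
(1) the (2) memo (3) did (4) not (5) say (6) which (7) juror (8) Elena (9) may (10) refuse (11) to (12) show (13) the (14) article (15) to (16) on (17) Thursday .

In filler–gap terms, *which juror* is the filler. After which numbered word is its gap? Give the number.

Before movement: Elena may refuse to show the article to which juror on Thursday.
The filler 'which juror' is interpreted as the object of the preposition 'to' (recipient of 'show'). Wh-movement fronts it, leaving a gap right after 'to':
The memo did not say which juror Elena may refuse to show the article to ___ on Thursday.
'to' is word 15.

15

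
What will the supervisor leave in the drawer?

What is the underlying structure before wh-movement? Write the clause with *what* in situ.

'what' is the direct object of 'leave'. Fronting leaves a gap immediately after 'leave':
What will the supervisor leave ___ in the drawer?

The supervisor will leave what in the drawer.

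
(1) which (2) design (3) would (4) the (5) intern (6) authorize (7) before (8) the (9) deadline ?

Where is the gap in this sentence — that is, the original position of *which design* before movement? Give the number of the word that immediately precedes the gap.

Underlying clause: The intern would authorize which design before the deadline.
'which design' functions as the direct object of 'authorize'. Fronting leaves a gap immediately after 'authorize':
Which design would the intern authorize ___ before the deadline?
'authorize' is word 6.

6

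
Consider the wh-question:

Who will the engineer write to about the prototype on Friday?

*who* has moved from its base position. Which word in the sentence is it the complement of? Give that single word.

to

In situ: The engineer will write to who about the prototype on Friday.
'who' is the object of the preposition 'to'. Fronting leaves a gap immediately after 'to':
Who will the engineer write to ___ about the prototype on Friday?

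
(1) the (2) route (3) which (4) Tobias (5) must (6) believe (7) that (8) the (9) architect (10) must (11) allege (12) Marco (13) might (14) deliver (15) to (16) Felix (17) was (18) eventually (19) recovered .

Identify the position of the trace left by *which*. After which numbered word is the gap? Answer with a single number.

14

The filler 'which' is interpreted as the direct object of 'deliver'. It moves to the left edge, and the trace sits right after 'deliver':
The route which Tobias must believe that the architect must allege Marco might deliver ___ to Felix was eventually recovered.
'deliver' is word 14.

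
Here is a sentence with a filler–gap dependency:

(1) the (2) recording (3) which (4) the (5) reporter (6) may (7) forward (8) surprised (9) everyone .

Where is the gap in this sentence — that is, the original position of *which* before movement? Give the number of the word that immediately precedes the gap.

'which' functions as the direct object of 'forward'. Wh-movement fronts it, leaving a gap right after 'forward':
The recording which the reporter may forward ___ surprised everyone.
'forward' is word 7.

7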